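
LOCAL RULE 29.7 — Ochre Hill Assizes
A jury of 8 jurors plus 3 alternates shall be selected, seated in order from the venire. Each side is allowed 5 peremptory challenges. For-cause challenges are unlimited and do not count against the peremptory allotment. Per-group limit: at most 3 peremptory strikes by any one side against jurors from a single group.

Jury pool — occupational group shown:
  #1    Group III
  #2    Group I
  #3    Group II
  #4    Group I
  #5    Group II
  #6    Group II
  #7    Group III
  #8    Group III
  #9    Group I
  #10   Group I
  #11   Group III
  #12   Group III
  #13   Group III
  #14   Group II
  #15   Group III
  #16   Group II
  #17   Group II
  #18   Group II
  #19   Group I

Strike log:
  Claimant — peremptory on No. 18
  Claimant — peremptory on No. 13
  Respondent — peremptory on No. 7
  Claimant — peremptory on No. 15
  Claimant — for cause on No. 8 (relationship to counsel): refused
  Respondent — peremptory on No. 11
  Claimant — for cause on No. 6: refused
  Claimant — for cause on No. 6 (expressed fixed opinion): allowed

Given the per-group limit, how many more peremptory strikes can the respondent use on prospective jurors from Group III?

Respondent peremptories so far: #7, #11 — 2 of 5 used, 3 left overall.
Against Group III: #7, #11 — 2 used; per-group cap 3 leaves 1.
Binding limit: min(3, 1) = 1.

1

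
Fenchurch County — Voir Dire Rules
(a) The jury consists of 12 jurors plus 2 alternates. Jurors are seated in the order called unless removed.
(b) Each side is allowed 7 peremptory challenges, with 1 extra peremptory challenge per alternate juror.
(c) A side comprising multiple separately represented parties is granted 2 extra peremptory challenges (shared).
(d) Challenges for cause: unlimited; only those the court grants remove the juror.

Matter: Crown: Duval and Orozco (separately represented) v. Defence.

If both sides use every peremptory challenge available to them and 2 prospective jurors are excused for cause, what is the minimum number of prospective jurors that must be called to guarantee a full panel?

36

Seats to fill: 12 + 2 alternates = 14.
Peremptories — Crown: 7 + 1×2 + 2 = 11; Defence: 7 + 1×2 = 9; total 20.
For-cause removals: 2.
Minimum venire: 14 + 20 + 2 = 36.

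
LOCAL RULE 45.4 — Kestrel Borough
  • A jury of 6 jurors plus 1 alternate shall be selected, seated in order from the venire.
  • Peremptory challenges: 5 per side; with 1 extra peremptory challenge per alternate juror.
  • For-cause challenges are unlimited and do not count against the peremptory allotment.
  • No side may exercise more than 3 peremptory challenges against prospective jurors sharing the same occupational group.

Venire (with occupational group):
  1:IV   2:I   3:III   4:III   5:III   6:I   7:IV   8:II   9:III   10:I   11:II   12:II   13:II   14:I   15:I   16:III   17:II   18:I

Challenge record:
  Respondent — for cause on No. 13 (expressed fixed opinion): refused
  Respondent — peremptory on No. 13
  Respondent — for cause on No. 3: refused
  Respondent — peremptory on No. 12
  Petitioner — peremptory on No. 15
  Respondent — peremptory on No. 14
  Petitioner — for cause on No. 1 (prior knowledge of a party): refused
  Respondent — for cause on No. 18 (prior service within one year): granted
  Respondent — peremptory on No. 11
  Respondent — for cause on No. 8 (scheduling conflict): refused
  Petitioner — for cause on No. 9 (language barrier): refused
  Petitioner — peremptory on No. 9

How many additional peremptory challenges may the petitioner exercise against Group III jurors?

Petitioner peremptories so far: #15, #9 — 2 of 6 used, 4 left overall.
Against Group III: #9 — 1 used; per-group cap 3 leaves 2.
Binding limit: min(4, 2) = 2.

2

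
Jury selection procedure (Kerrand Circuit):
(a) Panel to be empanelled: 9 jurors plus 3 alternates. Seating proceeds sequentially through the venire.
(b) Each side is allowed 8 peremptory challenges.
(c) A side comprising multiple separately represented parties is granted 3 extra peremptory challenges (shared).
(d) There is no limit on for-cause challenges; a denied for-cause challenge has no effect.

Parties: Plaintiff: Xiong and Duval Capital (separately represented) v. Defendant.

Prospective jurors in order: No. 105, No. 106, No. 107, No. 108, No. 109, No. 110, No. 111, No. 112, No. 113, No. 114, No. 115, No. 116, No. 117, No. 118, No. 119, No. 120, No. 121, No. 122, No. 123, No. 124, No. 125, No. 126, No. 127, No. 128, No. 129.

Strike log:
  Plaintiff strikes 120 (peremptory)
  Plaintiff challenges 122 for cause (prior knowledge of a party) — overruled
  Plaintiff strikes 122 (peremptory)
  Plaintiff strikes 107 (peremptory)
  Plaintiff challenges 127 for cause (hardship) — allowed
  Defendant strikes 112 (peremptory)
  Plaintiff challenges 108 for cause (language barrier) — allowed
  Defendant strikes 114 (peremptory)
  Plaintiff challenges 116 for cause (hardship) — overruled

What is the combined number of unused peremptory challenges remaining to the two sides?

Plaintiff allotment: 8 base + 3 multi-party = 11. Defendant allotment: 8.
Plaintiff peremptories used: #120, #122, #107 — 3 (for-cause on #122, #127, #108, #116 don't count).
Defendant peremptories used: #112, #114 — 2.
Remaining: (11 − 3) + (8 − 2) = 14.

14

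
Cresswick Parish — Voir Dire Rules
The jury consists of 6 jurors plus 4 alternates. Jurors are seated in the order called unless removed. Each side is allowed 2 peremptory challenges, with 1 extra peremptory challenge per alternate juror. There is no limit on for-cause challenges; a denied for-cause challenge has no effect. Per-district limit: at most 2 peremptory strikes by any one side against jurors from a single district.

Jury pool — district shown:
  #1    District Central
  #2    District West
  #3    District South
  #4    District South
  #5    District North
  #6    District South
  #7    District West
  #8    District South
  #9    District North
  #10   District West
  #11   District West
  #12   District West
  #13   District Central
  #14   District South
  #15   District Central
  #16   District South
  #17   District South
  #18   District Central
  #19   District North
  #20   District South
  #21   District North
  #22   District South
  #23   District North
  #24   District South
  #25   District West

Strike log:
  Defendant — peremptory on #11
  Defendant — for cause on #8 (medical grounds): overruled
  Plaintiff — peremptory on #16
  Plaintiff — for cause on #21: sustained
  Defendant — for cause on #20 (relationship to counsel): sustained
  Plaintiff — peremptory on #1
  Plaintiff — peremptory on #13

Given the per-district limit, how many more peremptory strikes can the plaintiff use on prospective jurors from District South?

Plaintiff peremptories so far: #16, #1, #13 — 3 of 6 used, 3 left overall.
Against District South: #16 — 1 used; per-district cap 2 leaves 1.
Binding limit: min(3, 1) = 1.

1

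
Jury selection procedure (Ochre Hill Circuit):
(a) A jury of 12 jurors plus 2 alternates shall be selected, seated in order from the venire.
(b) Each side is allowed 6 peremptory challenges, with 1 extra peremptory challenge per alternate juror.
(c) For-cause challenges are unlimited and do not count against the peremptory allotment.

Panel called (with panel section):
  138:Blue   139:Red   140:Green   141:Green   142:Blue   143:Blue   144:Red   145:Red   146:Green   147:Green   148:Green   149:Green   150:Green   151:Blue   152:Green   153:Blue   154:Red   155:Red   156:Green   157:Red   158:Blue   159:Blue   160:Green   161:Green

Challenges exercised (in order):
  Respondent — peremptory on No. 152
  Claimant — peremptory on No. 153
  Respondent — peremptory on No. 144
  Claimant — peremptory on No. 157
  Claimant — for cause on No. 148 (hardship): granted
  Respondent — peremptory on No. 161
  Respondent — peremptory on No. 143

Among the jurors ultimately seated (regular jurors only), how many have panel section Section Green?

6

Removed: #143, #144, #148, #152, #153, #157, #161.
Seated jurors 1–12: #138, #139, #140, #141, #142, #145, #146, #147, #149, #150, #151, #154 (alternates #155, #156 not counted).
Of those, in Section Green: #140, #141, #146, #147, #149, #150 → 6.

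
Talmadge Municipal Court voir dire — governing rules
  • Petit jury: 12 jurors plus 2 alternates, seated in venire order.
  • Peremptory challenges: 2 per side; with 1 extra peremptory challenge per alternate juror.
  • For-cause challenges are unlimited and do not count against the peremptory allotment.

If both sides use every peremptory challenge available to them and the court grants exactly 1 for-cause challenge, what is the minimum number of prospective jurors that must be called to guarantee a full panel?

Seats to fill: 12 + 2 alternates = 14.
Peremptories: 2 + 1×2 = 4 per side × 2 sides = 8.
For-cause removals: 1.
Minimum venire: 14 + 8 + 1 = 23.

23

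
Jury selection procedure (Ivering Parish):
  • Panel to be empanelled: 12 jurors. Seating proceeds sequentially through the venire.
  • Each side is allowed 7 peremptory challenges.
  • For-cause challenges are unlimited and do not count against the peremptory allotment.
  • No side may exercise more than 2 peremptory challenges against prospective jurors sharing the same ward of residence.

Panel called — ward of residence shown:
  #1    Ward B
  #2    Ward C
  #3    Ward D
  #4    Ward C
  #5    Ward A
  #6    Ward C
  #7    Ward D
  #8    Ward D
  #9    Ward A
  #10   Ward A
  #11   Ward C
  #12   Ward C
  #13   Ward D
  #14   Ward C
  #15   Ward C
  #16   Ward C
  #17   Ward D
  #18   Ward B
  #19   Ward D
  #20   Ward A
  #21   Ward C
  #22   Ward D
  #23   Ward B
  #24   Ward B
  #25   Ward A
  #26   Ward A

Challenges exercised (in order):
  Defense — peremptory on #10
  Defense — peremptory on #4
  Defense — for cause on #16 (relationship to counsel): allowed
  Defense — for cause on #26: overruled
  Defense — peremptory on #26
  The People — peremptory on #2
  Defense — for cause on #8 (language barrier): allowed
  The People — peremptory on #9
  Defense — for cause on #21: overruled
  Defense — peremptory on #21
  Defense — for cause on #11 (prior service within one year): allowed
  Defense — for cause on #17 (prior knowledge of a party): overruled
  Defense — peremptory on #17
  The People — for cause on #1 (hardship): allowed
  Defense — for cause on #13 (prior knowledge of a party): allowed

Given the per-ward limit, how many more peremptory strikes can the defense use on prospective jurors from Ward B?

Defense peremptories so far: #10, #4, #26, #21, #17 — 5 of 7 used, 2 left overall.
Against Ward B: none yet — per-ward cap 2 leaves 2.
Binding limit: min(2, 2) = 2.

2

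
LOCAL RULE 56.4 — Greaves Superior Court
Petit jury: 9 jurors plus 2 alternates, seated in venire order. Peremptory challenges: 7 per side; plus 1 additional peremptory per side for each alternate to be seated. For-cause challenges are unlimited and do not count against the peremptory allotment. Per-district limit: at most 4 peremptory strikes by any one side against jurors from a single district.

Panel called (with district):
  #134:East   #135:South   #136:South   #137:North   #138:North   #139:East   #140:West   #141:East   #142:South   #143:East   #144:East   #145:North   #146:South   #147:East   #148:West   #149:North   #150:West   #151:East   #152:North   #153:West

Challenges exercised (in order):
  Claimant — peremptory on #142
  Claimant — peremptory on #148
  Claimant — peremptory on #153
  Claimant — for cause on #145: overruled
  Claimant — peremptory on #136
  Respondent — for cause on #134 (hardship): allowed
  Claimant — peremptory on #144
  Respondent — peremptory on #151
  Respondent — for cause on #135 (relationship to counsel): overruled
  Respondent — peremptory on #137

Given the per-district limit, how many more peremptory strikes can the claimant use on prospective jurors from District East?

3

Claimant peremptories so far: #142, #148, #153, #136, #144 — 5 of 9 used, 4 left overall.
Against District East: #144 — 1 used; per-district cap 4 leaves 3.
Binding limit: min(4, 3) = 3.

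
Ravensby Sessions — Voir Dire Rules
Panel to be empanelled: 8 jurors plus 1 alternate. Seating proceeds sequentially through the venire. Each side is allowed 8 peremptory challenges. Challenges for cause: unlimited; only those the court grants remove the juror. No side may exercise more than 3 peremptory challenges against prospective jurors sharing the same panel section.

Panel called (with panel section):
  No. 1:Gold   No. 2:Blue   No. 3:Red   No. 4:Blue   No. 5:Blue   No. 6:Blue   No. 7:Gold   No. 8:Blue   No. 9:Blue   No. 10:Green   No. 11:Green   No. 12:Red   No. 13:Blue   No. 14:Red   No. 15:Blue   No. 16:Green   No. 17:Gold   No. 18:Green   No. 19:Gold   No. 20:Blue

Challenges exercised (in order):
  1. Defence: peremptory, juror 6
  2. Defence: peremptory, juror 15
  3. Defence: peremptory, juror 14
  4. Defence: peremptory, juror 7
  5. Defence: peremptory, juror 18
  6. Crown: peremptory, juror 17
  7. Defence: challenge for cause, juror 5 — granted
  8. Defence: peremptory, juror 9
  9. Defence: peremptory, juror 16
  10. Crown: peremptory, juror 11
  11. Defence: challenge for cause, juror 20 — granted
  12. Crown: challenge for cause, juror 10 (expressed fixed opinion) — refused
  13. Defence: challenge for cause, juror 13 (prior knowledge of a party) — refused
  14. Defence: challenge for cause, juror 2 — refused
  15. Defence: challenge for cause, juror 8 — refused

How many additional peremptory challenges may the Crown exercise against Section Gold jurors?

2

Crown peremptories so far: #17, #11 — 2 of 8 used, 6 left overall.
Against Section Gold: #17 — 1 used; per-section cap 3 leaves 2.
Binding limit: min(6, 2) = 2.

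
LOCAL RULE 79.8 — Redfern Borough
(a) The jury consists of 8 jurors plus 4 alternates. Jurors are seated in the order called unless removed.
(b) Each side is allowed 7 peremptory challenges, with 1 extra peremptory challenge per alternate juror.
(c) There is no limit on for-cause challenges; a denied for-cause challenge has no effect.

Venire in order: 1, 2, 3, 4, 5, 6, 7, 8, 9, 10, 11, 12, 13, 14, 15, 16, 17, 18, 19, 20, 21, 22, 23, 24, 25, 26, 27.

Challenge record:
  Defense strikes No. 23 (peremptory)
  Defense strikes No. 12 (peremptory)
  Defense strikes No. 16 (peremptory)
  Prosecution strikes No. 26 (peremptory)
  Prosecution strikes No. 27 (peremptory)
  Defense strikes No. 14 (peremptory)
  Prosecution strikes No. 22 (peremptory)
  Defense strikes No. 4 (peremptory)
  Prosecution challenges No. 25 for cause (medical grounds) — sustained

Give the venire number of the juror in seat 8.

Removed: #4, #12, #14, #16, #22, #23, #25, #26, #27.
Seating in order: seats 1–8 → #1, #2, #3, #5, #6, #7, #8, #9; alternates → #10, #11, #13, #15.
So seat 8 is #9.

9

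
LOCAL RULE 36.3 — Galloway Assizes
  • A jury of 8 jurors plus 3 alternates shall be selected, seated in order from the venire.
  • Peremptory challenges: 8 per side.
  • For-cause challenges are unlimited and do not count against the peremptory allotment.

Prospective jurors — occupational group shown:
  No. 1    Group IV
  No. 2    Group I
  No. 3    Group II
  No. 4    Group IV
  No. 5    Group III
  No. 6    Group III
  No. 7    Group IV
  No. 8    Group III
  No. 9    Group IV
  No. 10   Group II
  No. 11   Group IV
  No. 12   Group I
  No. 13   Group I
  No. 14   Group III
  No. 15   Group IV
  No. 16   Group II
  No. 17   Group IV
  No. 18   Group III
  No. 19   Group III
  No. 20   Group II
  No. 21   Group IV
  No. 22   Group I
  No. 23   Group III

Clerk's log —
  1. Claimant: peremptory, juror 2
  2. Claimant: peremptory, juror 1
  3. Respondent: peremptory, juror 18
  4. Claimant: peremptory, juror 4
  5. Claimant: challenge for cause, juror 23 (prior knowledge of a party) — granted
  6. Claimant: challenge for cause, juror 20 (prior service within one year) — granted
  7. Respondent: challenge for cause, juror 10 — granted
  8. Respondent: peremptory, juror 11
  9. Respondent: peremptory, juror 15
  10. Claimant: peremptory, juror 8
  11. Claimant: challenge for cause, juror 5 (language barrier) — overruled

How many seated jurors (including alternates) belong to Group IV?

3

Removed: #1, #2, #4, #8, #10, #11, #15, #18, #20, #23.
Seated (11 incl. alternates): #3, #5, #6, #7, #9, #12, #13, #14, #16, #17, #19.
Of those, in Group IV: #7, #9, #17 → 3.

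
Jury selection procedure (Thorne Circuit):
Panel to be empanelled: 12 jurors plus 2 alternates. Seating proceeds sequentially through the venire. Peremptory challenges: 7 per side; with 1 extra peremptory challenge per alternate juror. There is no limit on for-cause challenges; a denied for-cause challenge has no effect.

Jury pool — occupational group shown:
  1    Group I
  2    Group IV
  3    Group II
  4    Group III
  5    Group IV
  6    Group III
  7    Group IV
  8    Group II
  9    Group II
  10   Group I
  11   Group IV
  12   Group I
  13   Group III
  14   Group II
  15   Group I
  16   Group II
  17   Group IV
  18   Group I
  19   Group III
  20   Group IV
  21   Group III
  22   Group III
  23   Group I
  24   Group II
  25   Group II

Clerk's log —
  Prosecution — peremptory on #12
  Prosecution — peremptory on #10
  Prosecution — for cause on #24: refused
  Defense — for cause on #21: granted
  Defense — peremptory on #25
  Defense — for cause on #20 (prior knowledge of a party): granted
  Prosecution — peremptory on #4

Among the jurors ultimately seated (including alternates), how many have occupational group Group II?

Removed: #4, #10, #12, #20, #21, #25.
Seated (14 incl. alternates): #1, #2, #3, #5, #6, #7, #8, #9, #11, #13, #14, #15, #16, #17.
Of those, in Group II: #3, #8, #9, #14, #16 → 5.

5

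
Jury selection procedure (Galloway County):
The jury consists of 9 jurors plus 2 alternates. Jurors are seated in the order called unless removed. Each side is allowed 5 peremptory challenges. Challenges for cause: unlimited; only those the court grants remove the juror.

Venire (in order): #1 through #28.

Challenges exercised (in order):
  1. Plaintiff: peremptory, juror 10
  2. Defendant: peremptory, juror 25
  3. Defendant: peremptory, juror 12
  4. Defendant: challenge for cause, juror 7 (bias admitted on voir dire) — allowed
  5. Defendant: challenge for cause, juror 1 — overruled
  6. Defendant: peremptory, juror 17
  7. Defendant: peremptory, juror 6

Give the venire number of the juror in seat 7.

Removed: #6, #7, #10, #12, #17, #25. (#1 stays — for-cause denied.)
Seating in order: seats 1–9 → #1, #2, #3, #4, #5, #8, #9, #11, #13; alternates → #14, #15.
So seat 7 is #9.

9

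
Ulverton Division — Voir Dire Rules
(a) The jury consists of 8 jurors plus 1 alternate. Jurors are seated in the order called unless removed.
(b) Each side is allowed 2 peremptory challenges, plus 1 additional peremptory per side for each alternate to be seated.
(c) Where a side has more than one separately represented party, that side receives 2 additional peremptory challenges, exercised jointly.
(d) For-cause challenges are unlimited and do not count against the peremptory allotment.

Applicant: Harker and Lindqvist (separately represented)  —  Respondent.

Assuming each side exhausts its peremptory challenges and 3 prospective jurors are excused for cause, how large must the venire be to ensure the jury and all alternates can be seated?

20

Seats to fill: 8 + 1 alternates = 9.
Peremptories — Applicant: 2 + 1×1 + 2 = 5; Respondent: 2 + 1×1 = 3; total 8.
For-cause removals: 3.
Minimum venire: 9 + 8 + 3 = 20.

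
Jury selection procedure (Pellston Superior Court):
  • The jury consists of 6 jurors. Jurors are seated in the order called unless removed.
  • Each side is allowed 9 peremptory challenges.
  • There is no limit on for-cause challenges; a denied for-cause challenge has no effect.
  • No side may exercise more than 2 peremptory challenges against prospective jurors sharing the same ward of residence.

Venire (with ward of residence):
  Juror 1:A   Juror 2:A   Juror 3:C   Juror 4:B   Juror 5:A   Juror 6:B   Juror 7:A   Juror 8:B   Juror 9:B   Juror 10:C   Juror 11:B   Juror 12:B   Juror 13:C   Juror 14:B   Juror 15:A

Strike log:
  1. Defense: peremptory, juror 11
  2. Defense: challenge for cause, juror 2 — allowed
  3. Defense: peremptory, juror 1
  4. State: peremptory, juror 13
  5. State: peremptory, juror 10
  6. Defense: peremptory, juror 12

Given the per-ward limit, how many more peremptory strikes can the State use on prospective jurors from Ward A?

State peremptories so far: #13, #10 — 2 of 9 used, 7 left overall.
Against Ward A: none yet — per-ward cap 2 leaves 2.
Binding limit: min(7, 2) = 2.

2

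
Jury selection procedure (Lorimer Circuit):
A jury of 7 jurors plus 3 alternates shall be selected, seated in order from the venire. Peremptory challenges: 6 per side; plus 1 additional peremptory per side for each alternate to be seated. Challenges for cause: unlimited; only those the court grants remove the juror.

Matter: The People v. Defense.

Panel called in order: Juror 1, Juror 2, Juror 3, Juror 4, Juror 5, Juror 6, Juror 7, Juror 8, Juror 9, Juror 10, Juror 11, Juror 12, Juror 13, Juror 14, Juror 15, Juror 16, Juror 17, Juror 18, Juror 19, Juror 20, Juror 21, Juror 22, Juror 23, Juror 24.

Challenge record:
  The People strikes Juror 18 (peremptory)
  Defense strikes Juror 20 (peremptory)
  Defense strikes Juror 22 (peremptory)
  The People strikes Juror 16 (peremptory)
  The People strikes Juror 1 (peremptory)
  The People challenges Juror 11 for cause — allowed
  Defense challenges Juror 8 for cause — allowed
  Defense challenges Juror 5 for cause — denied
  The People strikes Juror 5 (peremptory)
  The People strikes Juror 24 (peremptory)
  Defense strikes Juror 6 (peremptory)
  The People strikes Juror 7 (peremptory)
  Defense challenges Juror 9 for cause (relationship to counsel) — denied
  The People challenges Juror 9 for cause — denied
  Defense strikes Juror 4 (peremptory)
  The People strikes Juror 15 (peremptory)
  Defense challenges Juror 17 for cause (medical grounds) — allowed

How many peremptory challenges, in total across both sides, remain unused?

The People allotment: 6 base + 1 × 3 alternates = 9. Defense allotment: 6 base + 1 × 3 alternates = 9.
The People peremptories used: #18, #16, #1, #5, #24, #7, #15 — 7 (for-cause on #11, #9 don't count).
Defense peremptories used: #20, #22, #6, #4 — 4 (for-cause on #8, #5, #9, #17 don't count).
Remaining: (9 − 7) + (9 − 4) = 7.

7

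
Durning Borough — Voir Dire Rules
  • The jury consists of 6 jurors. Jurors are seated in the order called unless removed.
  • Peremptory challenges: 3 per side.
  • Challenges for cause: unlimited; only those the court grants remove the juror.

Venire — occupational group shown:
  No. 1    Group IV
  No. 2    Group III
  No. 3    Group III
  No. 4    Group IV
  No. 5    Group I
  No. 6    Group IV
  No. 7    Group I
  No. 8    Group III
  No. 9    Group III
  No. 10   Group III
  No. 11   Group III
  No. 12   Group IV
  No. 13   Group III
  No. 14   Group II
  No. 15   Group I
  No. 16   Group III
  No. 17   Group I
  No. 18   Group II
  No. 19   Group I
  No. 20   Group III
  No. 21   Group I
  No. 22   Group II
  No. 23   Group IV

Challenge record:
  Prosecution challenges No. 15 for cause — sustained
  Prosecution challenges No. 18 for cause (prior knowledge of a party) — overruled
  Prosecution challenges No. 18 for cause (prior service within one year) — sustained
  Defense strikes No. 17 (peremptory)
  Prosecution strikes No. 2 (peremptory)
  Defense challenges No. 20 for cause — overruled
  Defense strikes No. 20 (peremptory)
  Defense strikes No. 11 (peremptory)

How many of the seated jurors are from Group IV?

3

Removed: #2, #11, #15, #17, #18, #20.
Seated jurors 1–6: #1, #3, #4, #5, #6, #7.
Of those, in Group IV: #1, #4, #6 → 3.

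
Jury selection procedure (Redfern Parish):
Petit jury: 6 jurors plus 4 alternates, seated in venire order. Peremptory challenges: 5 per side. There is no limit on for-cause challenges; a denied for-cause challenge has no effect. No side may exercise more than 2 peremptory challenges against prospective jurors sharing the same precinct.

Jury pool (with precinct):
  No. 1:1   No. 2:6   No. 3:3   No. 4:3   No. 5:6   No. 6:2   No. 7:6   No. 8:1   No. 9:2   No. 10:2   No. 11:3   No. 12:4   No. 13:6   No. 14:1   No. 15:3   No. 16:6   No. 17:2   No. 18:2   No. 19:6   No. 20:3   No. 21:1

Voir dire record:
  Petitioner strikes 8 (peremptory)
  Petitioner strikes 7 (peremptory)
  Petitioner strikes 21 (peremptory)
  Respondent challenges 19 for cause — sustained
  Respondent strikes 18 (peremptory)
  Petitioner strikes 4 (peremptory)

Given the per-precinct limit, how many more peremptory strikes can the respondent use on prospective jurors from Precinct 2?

1

Respondent peremptories so far: #18 — 1 of 5 used, 4 left overall.
Against Precinct 2: #18 — 1 used; per-precinct cap 2 leaves 1.
Binding limit: min(4, 1) = 1.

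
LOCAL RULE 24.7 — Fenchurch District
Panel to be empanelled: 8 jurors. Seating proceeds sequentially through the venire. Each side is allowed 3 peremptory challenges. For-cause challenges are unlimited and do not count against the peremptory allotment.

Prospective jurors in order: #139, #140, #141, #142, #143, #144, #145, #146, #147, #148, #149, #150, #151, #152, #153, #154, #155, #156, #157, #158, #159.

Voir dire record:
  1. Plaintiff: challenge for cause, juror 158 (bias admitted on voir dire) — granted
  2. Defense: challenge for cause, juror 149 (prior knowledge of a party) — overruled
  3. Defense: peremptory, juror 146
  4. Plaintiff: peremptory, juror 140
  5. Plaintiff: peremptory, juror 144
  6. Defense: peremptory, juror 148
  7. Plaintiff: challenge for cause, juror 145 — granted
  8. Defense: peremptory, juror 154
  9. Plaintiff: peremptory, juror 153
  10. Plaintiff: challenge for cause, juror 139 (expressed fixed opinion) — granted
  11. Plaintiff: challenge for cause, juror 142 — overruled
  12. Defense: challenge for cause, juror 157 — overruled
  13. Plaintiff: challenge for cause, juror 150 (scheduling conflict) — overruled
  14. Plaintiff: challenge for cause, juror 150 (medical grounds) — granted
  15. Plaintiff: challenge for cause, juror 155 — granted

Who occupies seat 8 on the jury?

156

Removed: #139, #140, #144, #145, #146, #148, #150, #153, #154, #155, #158. (#142, #149, #157 stay — for-cause denied.)
Seating in order: seats 1–8 → #141, #142, #143, #147, #149, #151, #152, #156.
So seat 8 is #156.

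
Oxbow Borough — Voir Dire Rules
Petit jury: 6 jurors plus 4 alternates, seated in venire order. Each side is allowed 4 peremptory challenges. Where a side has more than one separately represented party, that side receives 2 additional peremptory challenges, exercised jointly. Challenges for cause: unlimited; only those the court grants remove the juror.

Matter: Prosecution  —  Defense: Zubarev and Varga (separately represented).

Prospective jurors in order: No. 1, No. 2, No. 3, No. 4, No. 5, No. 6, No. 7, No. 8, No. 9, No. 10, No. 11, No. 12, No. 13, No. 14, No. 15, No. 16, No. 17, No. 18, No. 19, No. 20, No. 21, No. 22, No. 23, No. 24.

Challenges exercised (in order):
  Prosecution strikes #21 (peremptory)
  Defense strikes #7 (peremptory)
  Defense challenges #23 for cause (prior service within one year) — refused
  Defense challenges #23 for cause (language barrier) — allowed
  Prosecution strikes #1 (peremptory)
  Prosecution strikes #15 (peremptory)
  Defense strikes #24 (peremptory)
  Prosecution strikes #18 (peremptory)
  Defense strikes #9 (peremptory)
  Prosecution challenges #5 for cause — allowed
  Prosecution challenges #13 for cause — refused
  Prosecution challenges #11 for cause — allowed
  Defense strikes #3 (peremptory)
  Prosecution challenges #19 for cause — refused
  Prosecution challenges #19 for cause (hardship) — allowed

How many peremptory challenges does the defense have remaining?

Defense allotment: 4 base + 2 multi-party = 6.
Defense peremptories used: #7, #24, #9, #3 — 4 (for-cause on #23, #23 don't count).
Remaining: 6 − 4 = 2.

2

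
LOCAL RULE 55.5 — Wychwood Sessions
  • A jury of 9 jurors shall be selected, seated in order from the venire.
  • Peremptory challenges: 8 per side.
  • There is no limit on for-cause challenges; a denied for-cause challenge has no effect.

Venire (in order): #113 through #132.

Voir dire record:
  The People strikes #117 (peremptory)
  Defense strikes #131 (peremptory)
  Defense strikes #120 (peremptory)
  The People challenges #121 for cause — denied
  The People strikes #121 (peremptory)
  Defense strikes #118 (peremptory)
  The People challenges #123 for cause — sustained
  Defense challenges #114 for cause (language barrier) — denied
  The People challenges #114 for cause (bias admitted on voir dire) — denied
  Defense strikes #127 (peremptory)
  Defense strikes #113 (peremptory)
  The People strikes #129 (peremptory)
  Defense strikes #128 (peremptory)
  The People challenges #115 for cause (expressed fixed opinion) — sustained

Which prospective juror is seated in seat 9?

Removed: #113, #115, #117, #118, #120, #121, #123, #127, #128, #129, #131. (#114 stays — for-cause denied.)
Seating in order: seats 1–9 → #114, #116, #119, #122, #124, #125, #126, #130, #132.
So seat 9 is #132.

132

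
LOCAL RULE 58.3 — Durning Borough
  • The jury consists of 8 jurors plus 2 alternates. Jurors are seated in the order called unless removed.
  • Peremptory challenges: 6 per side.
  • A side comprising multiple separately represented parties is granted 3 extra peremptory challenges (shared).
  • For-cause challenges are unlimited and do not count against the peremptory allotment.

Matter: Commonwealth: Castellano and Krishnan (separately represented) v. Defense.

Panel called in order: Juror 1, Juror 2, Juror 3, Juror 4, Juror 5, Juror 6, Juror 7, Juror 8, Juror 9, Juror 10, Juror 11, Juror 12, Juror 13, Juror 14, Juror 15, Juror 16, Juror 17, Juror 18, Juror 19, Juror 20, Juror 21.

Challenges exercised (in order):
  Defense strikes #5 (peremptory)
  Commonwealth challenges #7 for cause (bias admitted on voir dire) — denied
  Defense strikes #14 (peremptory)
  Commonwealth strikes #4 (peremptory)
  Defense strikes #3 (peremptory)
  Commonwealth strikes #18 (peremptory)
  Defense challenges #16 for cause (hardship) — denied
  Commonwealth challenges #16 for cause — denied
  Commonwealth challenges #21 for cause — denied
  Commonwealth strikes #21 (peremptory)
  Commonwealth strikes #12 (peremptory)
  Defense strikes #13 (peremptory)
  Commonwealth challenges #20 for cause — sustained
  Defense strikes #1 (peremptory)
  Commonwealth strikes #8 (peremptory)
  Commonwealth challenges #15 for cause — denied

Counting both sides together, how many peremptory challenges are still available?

Commonwealth allotment: 6 base + 3 multi-party = 9. Defense allotment: 6.
Commonwealth peremptories used: #4, #18, #21, #12, #8 — 5 (for-cause on #7, #16, #21, #20, #15 don't count).
Defense peremptories used: #5, #14, #3, #13, #1 — 5 (the for-cause on #16 doesn't count).
Remaining: (9 − 5) + (6 − 5) = 5.

5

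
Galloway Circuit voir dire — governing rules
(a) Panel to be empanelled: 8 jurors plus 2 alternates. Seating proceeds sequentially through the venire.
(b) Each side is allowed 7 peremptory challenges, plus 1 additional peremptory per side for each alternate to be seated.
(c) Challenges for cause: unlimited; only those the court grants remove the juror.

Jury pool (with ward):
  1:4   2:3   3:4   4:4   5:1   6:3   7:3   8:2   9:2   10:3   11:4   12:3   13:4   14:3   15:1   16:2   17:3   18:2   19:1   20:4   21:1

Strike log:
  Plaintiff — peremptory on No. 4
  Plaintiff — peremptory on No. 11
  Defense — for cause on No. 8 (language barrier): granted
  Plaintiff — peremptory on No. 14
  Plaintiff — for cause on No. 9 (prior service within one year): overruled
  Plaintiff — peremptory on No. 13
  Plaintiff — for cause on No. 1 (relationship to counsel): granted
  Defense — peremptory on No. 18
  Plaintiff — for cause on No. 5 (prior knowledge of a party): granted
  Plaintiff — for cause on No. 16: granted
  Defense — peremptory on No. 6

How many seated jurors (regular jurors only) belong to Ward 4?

1

Removed: #1, #4, #5, #6, #8, #11, #13, #14, #16, #18.
Seated jurors 1–8: #2, #3, #7, #9, #10, #12, #15, #17 (alternates #19, #20 not counted).
Of those, in Ward 4: #3 → 1.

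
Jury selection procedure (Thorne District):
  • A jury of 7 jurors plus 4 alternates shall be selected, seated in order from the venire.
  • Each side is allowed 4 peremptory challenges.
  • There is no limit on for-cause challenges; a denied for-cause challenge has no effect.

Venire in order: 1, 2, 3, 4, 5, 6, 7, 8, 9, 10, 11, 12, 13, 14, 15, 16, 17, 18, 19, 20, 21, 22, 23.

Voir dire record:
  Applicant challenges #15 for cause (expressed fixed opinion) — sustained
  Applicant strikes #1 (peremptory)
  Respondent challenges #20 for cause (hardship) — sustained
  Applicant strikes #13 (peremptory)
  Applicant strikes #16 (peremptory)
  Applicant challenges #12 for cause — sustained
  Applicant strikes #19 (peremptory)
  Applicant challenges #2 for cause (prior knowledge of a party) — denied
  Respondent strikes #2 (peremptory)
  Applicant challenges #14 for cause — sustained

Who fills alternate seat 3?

17

Removed: #1, #2, #12, #13, #14, #15, #16, #19, #20.
Seating in order: seats 1–7 → #3, #4, #5, #6, #7, #8, #9; alternates → #10, #11, #17, #18.
So alternate 3 is #17.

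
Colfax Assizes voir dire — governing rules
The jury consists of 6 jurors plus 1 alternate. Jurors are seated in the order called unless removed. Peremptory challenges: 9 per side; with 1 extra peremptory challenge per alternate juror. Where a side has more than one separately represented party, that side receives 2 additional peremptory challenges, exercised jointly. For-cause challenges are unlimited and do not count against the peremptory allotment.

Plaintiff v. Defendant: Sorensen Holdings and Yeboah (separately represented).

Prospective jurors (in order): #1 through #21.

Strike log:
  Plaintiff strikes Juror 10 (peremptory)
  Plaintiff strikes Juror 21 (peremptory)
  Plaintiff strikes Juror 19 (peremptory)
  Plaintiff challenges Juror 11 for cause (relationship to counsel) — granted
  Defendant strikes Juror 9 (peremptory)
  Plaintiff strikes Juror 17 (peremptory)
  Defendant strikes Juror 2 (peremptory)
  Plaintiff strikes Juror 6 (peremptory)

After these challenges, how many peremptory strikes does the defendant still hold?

10

Defendant allotment: 9 base + 1 × 1 alternate + 2 multi-party = 12.
Defendant peremptories used: #9, #2 — 2.
Remaining: 12 − 2 = 10.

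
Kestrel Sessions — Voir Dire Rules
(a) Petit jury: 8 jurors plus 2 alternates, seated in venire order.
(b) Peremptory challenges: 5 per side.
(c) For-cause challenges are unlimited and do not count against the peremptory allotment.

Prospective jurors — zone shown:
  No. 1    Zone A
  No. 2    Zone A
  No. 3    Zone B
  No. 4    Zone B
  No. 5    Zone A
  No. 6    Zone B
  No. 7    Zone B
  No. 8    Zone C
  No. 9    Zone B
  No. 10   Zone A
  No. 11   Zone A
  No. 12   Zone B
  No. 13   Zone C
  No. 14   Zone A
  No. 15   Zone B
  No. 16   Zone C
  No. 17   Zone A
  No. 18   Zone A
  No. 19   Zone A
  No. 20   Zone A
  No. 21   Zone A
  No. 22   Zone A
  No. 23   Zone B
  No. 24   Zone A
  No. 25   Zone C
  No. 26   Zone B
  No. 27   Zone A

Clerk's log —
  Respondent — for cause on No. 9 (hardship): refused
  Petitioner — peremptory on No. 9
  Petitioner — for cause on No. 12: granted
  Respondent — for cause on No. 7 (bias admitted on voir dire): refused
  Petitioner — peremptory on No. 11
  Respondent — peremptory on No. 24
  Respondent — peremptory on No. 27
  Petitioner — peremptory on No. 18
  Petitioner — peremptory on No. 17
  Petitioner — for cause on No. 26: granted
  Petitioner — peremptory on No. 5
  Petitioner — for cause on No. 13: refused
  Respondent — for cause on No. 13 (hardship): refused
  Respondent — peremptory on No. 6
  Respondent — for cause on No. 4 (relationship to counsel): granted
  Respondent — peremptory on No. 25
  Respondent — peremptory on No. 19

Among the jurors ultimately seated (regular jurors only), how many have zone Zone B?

2

Removed: #4, #5, #6, #9, #11, #12, #17, #18, #19, #24, #25, #26, #27.
Seated jurors 1–8: #1, #2, #3, #7, #8, #10, #13, #14 (alternates #15, #16 not counted).
Of those, in Zone B: #3, #7 → 2.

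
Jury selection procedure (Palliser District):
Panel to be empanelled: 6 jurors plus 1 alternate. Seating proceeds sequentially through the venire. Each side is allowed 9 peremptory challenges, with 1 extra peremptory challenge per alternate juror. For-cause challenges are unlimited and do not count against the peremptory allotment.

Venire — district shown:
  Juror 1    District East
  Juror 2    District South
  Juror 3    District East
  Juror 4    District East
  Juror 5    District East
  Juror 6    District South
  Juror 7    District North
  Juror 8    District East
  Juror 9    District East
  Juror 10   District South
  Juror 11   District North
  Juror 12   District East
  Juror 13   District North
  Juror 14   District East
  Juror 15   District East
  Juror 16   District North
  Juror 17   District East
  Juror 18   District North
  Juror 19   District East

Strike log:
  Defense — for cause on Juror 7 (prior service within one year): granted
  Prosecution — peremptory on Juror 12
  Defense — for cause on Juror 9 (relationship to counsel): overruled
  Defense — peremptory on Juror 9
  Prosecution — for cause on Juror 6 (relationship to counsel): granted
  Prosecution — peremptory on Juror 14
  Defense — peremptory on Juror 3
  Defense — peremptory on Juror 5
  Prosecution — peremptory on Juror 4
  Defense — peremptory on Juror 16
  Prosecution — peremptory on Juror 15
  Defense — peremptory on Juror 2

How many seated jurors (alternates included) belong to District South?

1

Removed: #2, #3, #4, #5, #6, #7, #9, #12, #14, #15, #16.
Seated (7 incl. alternates): #1, #8, #10, #11, #13, #17, #18.
Of those, in District South: #10 → 1.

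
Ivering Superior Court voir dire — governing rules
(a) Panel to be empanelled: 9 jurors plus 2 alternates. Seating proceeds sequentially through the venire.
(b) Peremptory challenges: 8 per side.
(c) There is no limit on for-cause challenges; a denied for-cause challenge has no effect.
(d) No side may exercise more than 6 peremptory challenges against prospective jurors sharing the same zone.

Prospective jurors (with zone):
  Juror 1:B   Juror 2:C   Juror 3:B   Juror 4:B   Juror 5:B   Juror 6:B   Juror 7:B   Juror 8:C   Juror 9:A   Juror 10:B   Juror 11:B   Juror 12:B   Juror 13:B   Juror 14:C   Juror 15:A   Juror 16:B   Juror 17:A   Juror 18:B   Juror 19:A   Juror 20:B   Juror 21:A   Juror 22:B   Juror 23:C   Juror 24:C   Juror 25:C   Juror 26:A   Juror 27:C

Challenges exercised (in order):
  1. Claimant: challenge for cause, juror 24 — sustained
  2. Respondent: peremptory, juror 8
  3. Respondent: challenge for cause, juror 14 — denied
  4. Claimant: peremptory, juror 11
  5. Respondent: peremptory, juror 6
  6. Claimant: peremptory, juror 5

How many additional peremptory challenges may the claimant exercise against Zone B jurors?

Claimant peremptories so far: #11, #5 — 2 of 8 used, 6 left overall.
Against Zone B: #11, #5 — 2 used; per-zone cap 6 leaves 4.
Binding limit: min(6, 4) = 4.

4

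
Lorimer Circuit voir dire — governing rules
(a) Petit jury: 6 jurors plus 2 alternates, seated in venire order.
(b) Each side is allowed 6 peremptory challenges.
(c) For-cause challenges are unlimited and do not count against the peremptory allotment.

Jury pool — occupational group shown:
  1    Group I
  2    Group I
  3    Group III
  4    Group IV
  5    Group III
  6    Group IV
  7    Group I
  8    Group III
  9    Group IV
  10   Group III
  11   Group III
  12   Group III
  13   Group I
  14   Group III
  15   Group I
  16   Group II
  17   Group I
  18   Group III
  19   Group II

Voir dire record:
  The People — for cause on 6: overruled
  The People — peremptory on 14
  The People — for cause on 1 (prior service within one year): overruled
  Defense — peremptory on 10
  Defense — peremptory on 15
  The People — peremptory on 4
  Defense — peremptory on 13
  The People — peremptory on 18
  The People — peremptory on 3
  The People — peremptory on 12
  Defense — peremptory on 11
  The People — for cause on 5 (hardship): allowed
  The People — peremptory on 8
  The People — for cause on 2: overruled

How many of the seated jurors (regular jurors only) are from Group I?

Removed: #3, #4, #5, #8, #10, #11, #12, #13, #14, #15, #18.
Seated jurors 1–6: #1, #2, #6, #7, #9, #16 (alternates #17, #19 not counted).
Of those, in Group I: #1, #2, #7 → 3.

3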